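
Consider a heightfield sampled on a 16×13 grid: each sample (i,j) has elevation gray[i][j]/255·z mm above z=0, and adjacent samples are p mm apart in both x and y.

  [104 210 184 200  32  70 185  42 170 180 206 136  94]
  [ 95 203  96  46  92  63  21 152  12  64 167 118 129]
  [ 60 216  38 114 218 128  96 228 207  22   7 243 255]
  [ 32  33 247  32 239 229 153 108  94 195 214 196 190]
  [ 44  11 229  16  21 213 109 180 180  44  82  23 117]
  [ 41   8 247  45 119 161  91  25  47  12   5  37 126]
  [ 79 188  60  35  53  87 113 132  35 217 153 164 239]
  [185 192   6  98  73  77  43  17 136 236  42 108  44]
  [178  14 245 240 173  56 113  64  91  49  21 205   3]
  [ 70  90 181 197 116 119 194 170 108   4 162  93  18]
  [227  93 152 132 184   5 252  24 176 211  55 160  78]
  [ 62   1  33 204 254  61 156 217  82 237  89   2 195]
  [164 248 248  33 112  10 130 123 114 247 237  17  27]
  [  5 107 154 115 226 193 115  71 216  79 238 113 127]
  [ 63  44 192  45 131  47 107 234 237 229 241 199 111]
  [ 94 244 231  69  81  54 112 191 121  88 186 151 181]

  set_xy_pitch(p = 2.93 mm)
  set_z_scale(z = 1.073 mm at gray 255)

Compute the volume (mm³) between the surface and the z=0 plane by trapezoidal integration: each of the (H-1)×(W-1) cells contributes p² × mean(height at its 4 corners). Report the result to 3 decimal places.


height_mm = gray/255 × 1.073; cell vol = 2.93² × mean(4 corners)
unit = 2.93² × 1.073 / (4×255) = 0.00903098 mm³ per gray-sum
row 0: Σ corner-gray over 12 cells = 5720  → 51.6572
row 1: Σ corner-gray over 12 cells = 5641  → 50.9437
row 2: Σ corner-gray over 12 cells = 7051  → 63.6774
row 3: Σ corner-gray over 12 cells = 6079  → 54.8993
row 4: Σ corner-gray over 12 cells = 4138  → 37.3702
row 5: Σ corner-gray over 12 cells = 4553  → 41.1180
row 6: Σ corner-gray over 12 cells = 5077  → 45.8503
row 7: Σ corner-gray over 12 cells = 5008  → 45.2271
row 8: Σ corner-gray over 12 cells = 5679  → 51.2869
row 9: Σ corner-gray over 12 cells = 6149  → 55.5315
row 10: Σ corner-gray over 12 cells = 6122  → 55.2876
row 11: Σ corner-gray over 12 cells = 6158  → 55.6128
row 12: Σ corner-gray over 12 cells = 6615  → 59.7399
row 13: Σ corner-gray over 12 cells = 6972  → 62.9640
row 14: Σ corner-gray over 12 cells = 6917  → 62.4673
Σ rows: total corner-gray = 87879  → 793.6333 mm³

793.633


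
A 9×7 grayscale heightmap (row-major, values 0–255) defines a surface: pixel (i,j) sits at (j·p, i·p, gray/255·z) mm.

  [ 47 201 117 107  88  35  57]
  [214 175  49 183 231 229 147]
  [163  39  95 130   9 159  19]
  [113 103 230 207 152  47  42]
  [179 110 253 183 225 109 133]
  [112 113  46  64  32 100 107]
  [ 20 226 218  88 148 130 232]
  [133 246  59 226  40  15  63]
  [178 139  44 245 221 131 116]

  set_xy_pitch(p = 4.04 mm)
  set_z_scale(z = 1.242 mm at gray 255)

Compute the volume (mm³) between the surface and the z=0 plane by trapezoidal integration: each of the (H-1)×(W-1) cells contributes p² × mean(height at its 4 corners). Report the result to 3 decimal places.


498.518

height_mm = gray/255 × 1.242; cell vol = 4.04² × mean(4 corners)
unit = 4.04² × 1.242 / (4×255) = 0.0198739 mm³ per gray-sum
row 0: Σ corner-gray over 6 cells = 3295  → 65.4847
row 1: Σ corner-gray over 6 cells = 3141  → 62.4241
row 2: Σ corner-gray over 6 cells = 2679  → 53.2423
row 3: Σ corner-gray over 6 cells = 3705  → 73.6330
row 4: Σ corner-gray over 6 cells = 3001  → 59.6417
row 5: Σ corner-gray over 6 cells = 2801  → 55.6669
row 6: Σ corner-gray over 6 cells = 3240  → 64.3916
row 7: Σ corner-gray over 6 cells = 3222  → 64.0339
Σ rows: total corner-gray = 25084  → 498.5181 mm³


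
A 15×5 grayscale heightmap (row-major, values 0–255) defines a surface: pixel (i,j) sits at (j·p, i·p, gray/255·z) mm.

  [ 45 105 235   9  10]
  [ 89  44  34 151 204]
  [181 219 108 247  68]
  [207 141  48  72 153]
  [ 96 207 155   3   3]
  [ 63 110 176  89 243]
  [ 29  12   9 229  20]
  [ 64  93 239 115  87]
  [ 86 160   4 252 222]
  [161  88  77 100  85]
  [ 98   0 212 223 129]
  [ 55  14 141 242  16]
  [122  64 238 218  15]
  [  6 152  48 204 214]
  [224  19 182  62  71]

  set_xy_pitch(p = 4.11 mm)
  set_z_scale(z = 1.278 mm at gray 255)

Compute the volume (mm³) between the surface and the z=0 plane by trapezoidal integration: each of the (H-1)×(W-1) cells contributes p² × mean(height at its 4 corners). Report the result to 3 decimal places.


height_mm = gray/255 × 1.278; cell vol = 4.11² × mean(4 corners)
unit = 4.11² × 1.278 / (4×255) = 0.0211648 mm³ per gray-sum
row 0: Σ corner-gray over 4 cells = 1504  → 31.8319
row 1: Σ corner-gray over 4 cells = 2148  → 45.4620
row 2: Σ corner-gray over 4 cells = 2279  → 48.2346
row 3: Σ corner-gray over 4 cells = 1711  → 36.2130
row 4: Σ corner-gray over 4 cells = 1885  → 39.8957
row 5: Σ corner-gray over 4 cells = 1605  → 33.9695
row 6: Σ corner-gray over 4 cells = 1594  → 33.7367
row 7: Σ corner-gray over 4 cells = 2185  → 46.2451
row 8: Σ corner-gray over 4 cells = 1916  → 40.5518
row 9: Σ corner-gray over 4 cells = 1873  → 39.6417
row 10: Σ corner-gray over 4 cells = 1962  → 41.5254
row 11: Σ corner-gray over 4 cells = 2042  → 43.2185
row 12: Σ corner-gray over 4 cells = 2205  → 46.6684
row 13: Σ corner-gray over 4 cells = 1849  → 39.1337
Σ rows: total corner-gray = 26758  → 566.3279 mm³

566.328


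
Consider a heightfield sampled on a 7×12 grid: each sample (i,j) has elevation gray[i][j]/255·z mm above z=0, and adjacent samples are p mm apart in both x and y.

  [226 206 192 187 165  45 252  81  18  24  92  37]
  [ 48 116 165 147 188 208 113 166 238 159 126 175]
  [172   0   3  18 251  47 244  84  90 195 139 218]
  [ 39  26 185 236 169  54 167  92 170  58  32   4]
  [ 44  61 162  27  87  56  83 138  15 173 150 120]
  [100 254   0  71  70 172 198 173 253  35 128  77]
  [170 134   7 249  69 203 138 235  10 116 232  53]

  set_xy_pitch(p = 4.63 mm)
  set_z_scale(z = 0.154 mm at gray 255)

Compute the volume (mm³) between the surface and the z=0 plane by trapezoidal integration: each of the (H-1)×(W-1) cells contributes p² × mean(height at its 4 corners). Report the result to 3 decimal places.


height_mm = gray/255 × 0.154; cell vol = 4.63² × mean(4 corners)
unit = 4.63² × 0.154 / (4×255) = 0.00323655 mm³ per gray-sum
row 0: Σ corner-gray over 11 cells = 6262  → 20.2673
row 1: Σ corner-gray over 11 cells = 6007  → 19.4420
row 2: Σ corner-gray over 11 cells = 4953  → 16.0306
row 3: Σ corner-gray over 11 cells = 4489  → 14.5289
row 4: Σ corner-gray over 11 cells = 4953  → 16.0306
row 5: Σ corner-gray over 11 cells = 5894  → 19.0762
Σ rows: total corner-gray = 32558  → 105.3756 mm³

105.376


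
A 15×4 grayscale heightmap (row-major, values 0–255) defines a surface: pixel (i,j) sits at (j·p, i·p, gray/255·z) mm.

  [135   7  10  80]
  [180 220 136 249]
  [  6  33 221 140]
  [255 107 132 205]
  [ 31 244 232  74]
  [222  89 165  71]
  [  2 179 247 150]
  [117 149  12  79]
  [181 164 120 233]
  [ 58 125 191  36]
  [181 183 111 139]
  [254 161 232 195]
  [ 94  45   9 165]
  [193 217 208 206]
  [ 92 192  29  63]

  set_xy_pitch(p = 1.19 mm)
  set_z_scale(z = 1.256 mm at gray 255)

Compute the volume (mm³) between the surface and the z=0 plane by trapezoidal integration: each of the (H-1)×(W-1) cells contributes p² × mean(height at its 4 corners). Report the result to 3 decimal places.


height_mm = gray/255 × 1.256; cell vol = 1.19² × mean(4 corners)
unit = 1.19² × 1.256 / (4×255) = 0.00174375 mm³ per gray-sum
row 0: Σ corner-gray over 3 cells = 1390  → 2.4238
row 1: Σ corner-gray over 3 cells = 1795  → 3.1300
row 2: Σ corner-gray over 3 cells = 1592  → 2.7760
row 3: Σ corner-gray over 3 cells = 1995  → 3.4788
row 4: Σ corner-gray over 3 cells = 1858  → 3.2399
row 5: Σ corner-gray over 3 cells = 1805  → 3.1475
row 6: Σ corner-gray over 3 cells = 1522  → 2.6540
row 7: Σ corner-gray over 3 cells = 1500  → 2.6156
row 8: Σ corner-gray over 3 cells = 1708  → 2.9783
row 9: Σ corner-gray over 3 cells = 1634  → 2.8493
row 10: Σ corner-gray over 3 cells = 2143  → 3.7368
row 11: Σ corner-gray over 3 cells = 1602  → 2.7935
row 12: Σ corner-gray over 3 cells = 1616  → 2.8179
row 13: Σ corner-gray over 3 cells = 1846  → 3.2190
Σ rows: total corner-gray = 24006  → 41.8604 mm³

41.860


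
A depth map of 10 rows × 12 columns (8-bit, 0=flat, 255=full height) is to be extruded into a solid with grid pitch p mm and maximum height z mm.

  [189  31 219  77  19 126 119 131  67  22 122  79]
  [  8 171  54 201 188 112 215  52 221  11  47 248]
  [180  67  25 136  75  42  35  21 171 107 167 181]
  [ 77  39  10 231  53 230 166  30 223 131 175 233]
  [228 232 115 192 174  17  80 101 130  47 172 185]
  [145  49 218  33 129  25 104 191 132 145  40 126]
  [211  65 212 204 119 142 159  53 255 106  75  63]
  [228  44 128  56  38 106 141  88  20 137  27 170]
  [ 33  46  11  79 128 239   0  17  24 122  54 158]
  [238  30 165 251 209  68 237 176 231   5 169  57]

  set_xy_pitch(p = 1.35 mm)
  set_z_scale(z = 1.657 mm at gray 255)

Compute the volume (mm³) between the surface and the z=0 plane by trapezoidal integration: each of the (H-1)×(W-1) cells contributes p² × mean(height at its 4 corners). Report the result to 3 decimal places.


height_mm = gray/255 × 1.657; cell vol = 1.35² × mean(4 corners)
unit = 1.35² × 1.657 / (4×255) = 0.00296067 mm³ per gray-sum
row 0: Σ corner-gray over 11 cells = 4934  → 14.6079
row 1: Σ corner-gray over 11 cells = 4853  → 14.3681
row 2: Σ corner-gray over 11 cells = 4939  → 14.6227
row 3: Σ corner-gray over 11 cells = 5819  → 17.2281
row 4: Σ corner-gray over 11 cells = 5336  → 15.7981
row 5: Σ corner-gray over 11 cells = 5457  → 16.1564
row 6: Σ corner-gray over 11 cells = 5022  → 14.8685
row 7: Σ corner-gray over 11 cells = 3599  → 10.6554
row 8: Σ corner-gray over 11 cells = 5008  → 14.8270
Σ rows: total corner-gray = 44967  → 133.1324 mm³

133.132


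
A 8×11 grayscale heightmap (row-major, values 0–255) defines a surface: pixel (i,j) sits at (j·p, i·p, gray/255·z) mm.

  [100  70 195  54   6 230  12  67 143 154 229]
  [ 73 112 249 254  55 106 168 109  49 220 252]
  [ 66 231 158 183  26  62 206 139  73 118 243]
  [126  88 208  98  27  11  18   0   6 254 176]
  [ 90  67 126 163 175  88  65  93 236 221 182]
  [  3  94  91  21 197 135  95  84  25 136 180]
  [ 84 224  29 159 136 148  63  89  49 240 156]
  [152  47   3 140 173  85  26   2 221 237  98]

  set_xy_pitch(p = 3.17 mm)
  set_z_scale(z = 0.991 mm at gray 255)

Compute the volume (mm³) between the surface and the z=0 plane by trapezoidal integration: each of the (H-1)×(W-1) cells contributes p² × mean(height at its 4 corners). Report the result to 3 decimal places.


326.862

height_mm = gray/255 × 0.991; cell vol = 3.17² × mean(4 corners)
unit = 3.17² × 0.991 / (4×255) = 0.0097632 mm³ per gray-sum
row 0: Σ corner-gray over 10 cells = 5160  → 50.3781
row 1: Σ corner-gray over 10 cells = 5670  → 55.3573
row 2: Σ corner-gray over 10 cells = 4423  → 43.1826
row 3: Σ corner-gray over 10 cells = 4462  → 43.5634
row 4: Σ corner-gray over 10 cells = 4679  → 45.6820
row 5: Σ corner-gray over 10 cells = 4453  → 43.4755
row 6: Σ corner-gray over 10 cells = 4632  → 45.2231
Σ rows: total corner-gray = 33479  → 326.8620 mm³


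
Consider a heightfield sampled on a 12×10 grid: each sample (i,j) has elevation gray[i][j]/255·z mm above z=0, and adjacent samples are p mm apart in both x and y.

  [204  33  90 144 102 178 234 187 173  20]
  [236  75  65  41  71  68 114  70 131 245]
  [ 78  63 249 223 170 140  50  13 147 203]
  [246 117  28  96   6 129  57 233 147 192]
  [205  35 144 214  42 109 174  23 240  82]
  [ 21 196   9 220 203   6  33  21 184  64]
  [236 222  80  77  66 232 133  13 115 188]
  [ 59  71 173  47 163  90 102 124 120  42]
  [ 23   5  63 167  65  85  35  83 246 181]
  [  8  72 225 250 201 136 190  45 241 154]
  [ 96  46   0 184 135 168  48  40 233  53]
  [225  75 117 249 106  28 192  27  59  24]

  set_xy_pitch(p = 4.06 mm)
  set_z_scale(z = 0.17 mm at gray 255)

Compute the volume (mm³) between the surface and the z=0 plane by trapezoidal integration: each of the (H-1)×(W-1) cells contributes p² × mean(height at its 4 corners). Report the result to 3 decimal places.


127.124

height_mm = gray/255 × 0.17; cell vol = 4.06² × mean(4 corners)
unit = 4.06² × 0.17 / (4×255) = 0.00274727 mm³ per gray-sum
row 0: Σ corner-gray over 9 cells = 4257  → 11.6951
row 1: Σ corner-gray over 9 cells = 4142  → 11.3792
row 2: Σ corner-gray over 9 cells = 4455  → 12.2391
row 3: Σ corner-gray over 9 cells = 4313  → 11.8490
row 4: Σ corner-gray over 9 cells = 4078  → 11.2034
row 5: Σ corner-gray over 9 cells = 4129  → 11.3435
row 6: Σ corner-gray over 9 cells = 4181  → 11.4863
row 7: Σ corner-gray over 9 cells = 3583  → 9.8435
row 8: Σ corner-gray over 9 cells = 4584  → 12.5935
row 9: Σ corner-gray over 9 cells = 4739  → 13.0193
row 10: Σ corner-gray over 9 cells = 3812  → 10.4726
Σ rows: total corner-gray = 46273  → 127.1243 mm³


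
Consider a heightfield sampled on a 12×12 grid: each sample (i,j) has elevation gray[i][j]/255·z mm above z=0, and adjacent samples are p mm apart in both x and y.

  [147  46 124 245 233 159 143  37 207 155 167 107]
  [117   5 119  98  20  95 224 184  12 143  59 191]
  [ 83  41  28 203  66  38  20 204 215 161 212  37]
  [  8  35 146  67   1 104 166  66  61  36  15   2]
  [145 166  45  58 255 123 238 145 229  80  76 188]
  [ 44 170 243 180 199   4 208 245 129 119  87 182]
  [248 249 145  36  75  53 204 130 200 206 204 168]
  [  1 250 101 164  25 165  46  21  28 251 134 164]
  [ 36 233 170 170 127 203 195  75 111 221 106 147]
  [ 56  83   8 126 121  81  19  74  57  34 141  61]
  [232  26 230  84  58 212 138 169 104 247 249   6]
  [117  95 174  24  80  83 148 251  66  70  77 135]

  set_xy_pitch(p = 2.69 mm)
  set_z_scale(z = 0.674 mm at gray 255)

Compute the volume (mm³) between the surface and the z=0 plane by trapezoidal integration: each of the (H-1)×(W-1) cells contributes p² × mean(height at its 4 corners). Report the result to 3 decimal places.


284.566

height_mm = gray/255 × 0.674; cell vol = 2.69² × mean(4 corners)
unit = 2.69² × 0.674 / (4×255) = 0.0047815 mm³ per gray-sum
row 0: Σ corner-gray over 11 cells = 5512  → 26.3556
row 1: Σ corner-gray over 11 cells = 4722  → 22.5782
row 2: Σ corner-gray over 11 cells = 3900  → 18.6479
row 3: Σ corner-gray over 11 cells = 4567  → 21.8371
row 4: Σ corner-gray over 11 cells = 6557  → 31.3523
row 5: Σ corner-gray over 11 cells = 6814  → 32.5812
row 6: Σ corner-gray over 11 cells = 5955  → 28.4738
row 7: Σ corner-gray over 11 cells = 5940  → 28.4021
row 8: Σ corner-gray over 11 cells = 5010  → 23.9553
row 9: Σ corner-gray over 11 cells = 4877  → 23.3194
row 10: Σ corner-gray over 11 cells = 5660  → 27.0633
Σ rows: total corner-gray = 59514  → 284.5663 mm³


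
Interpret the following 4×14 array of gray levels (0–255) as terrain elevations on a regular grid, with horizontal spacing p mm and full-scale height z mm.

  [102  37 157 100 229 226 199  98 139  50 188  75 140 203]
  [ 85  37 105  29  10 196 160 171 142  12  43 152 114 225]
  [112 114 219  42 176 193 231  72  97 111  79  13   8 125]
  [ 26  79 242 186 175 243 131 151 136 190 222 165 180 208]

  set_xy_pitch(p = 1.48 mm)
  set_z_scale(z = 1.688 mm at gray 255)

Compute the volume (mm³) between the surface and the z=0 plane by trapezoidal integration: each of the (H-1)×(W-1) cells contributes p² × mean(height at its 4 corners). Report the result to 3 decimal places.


69.645

height_mm = gray/255 × 1.688; cell vol = 1.48² × mean(4 corners)
unit = 1.48² × 1.688 / (4×255) = 0.0036249 mm³ per gray-sum
row 0: Σ corner-gray over 13 cells = 6233  → 22.5940
row 1: Σ corner-gray over 13 cells = 5599  → 20.2958
row 2: Σ corner-gray over 13 cells = 7381  → 26.7554
Σ rows: total corner-gray = 19213  → 69.6452 mm³


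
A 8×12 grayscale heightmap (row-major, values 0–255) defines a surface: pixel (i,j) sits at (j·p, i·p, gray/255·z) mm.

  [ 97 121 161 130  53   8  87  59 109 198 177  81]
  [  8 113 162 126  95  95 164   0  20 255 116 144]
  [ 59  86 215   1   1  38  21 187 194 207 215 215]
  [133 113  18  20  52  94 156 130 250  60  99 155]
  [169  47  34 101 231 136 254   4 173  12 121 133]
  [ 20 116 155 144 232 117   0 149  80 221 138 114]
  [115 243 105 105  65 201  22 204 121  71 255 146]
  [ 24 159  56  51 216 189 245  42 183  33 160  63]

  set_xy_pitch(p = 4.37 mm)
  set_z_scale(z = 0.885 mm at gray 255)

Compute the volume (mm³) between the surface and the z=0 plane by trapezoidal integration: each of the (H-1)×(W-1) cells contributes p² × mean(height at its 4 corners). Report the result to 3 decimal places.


height_mm = gray/255 × 0.885; cell vol = 4.37² × mean(4 corners)
unit = 4.37² × 0.885 / (4×255) = 0.0165694 mm³ per gray-sum
row 0: Σ corner-gray over 11 cells = 4828  → 79.9969
row 1: Σ corner-gray over 11 cells = 5048  → 83.6422
row 2: Σ corner-gray over 11 cells = 4876  → 80.7922
row 3: Σ corner-gray over 11 cells = 4800  → 79.5330
row 4: Σ corner-gray over 11 cells = 5366  → 88.9112
row 5: Σ corner-gray over 11 cells = 5883  → 97.4776
row 6: Σ corner-gray over 11 cells = 5800  → 96.1023
Σ rows: total corner-gray = 36601  → 606.4555 mm³

606.455


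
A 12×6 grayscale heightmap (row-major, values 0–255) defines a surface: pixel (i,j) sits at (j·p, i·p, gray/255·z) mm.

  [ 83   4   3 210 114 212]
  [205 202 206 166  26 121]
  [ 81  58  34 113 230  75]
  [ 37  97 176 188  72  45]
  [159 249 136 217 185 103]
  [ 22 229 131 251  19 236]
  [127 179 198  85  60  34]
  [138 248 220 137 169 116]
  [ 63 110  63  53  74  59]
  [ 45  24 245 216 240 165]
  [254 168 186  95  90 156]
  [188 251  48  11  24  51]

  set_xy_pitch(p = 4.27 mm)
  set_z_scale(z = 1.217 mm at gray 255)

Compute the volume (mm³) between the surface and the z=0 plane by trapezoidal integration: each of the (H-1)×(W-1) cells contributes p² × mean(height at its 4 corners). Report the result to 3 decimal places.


646.670

height_mm = gray/255 × 1.217; cell vol = 4.27² × mean(4 corners)
unit = 4.27² × 1.217 / (4×255) = 0.0217544 mm³ per gray-sum
row 0: Σ corner-gray over 5 cells = 2483  → 54.0161
row 1: Σ corner-gray over 5 cells = 2552  → 55.5171
row 2: Σ corner-gray over 5 cells = 2174  → 47.2940
row 3: Σ corner-gray over 5 cells = 2984  → 64.9150
row 4: Σ corner-gray over 5 cells = 3354  → 72.9641
row 5: Σ corner-gray over 5 cells = 2723  → 59.2371
row 6: Σ corner-gray over 5 cells = 3007  → 65.4153
row 7: Σ corner-gray over 5 cells = 2524  → 54.9080
row 8: Σ corner-gray over 5 cells = 2382  → 51.8189
row 9: Σ corner-gray over 5 cells = 3148  → 68.4827
row 10: Σ corner-gray over 5 cells = 2395  → 52.1017
Σ rows: total corner-gray = 29726  → 646.6699 mm³


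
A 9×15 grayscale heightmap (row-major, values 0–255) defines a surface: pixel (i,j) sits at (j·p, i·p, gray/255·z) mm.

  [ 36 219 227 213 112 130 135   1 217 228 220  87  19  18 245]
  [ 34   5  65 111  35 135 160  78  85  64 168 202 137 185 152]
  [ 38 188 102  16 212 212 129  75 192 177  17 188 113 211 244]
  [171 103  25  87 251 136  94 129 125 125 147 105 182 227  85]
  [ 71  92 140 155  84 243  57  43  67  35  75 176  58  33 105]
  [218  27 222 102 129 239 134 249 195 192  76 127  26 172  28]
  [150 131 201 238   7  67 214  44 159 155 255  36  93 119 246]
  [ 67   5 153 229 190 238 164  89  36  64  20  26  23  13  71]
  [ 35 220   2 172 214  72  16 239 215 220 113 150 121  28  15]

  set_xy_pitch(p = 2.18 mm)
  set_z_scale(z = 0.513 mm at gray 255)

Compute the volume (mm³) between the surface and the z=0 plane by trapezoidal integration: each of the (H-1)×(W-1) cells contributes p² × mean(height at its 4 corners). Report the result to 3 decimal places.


132.337

height_mm = gray/255 × 0.513; cell vol = 2.18² × mean(4 corners)
unit = 2.18² × 0.513 / (4×255) = 0.00239018 mm³ per gray-sum
row 0: Σ corner-gray over 14 cells = 6979  → 16.6810
row 1: Σ corner-gray over 14 cells = 6992  → 16.7121
row 2: Σ corner-gray over 14 cells = 7674  → 18.3422
row 3: Σ corner-gray over 14 cells = 6420  → 15.3449
row 4: Σ corner-gray over 14 cells = 6718  → 16.0572
row 5: Σ corner-gray over 14 cells = 7860  → 18.7868
row 6: Σ corner-gray over 14 cells = 6472  → 15.4692
row 7: Σ corner-gray over 14 cells = 6252  → 14.9434
Σ rows: total corner-gray = 55367  → 132.3370 mm³


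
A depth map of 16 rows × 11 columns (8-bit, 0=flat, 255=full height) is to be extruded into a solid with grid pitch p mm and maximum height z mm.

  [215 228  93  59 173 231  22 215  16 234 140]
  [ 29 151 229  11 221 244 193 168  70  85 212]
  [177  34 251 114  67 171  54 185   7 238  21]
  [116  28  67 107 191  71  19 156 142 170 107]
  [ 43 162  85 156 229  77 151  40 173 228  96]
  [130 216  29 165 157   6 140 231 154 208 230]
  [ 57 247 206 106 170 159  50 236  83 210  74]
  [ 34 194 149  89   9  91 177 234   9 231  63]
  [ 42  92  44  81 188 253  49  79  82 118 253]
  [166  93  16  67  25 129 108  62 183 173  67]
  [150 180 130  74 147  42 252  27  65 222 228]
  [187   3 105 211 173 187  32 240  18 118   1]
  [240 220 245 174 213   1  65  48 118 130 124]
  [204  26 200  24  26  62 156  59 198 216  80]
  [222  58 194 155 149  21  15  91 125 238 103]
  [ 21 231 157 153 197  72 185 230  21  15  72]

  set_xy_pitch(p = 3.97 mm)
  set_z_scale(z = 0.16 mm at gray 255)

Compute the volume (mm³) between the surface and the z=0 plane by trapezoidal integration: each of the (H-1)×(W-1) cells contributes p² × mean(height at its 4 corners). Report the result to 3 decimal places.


height_mm = gray/255 × 0.16; cell vol = 3.97² × mean(4 corners)
unit = 3.97² × 0.16 / (4×255) = 0.0024723 mm³ per gray-sum
row 0: Σ corner-gray over 10 cells = 5882  → 14.5421
row 1: Σ corner-gray over 10 cells = 5425  → 13.4122
row 2: Σ corner-gray over 10 cells = 4565  → 11.2860
row 3: Σ corner-gray over 10 cells = 4866  → 12.0302
row 4: Σ corner-gray over 10 cells = 5713  → 14.1242
row 5: Σ corner-gray over 10 cells = 6037  → 14.9253
row 6: Σ corner-gray over 10 cells = 5528  → 13.6669
row 7: Σ corner-gray over 10 cells = 4730  → 11.6940
row 8: Σ corner-gray over 10 cells = 4212  → 10.4133
row 9: Σ corner-gray over 10 cells = 4601  → 11.3750
row 10: Σ corner-gray over 10 cells = 5018  → 12.4060
row 11: Σ corner-gray over 10 cells = 5154  → 12.7422
row 12: Σ corner-gray over 10 cells = 5010  → 12.3862
row 13: Σ corner-gray over 10 cells = 4635  → 11.4591
row 14: Σ corner-gray over 10 cells = 5032  → 12.4406
Σ rows: total corner-gray = 76408  → 188.9033 mm³

188.903


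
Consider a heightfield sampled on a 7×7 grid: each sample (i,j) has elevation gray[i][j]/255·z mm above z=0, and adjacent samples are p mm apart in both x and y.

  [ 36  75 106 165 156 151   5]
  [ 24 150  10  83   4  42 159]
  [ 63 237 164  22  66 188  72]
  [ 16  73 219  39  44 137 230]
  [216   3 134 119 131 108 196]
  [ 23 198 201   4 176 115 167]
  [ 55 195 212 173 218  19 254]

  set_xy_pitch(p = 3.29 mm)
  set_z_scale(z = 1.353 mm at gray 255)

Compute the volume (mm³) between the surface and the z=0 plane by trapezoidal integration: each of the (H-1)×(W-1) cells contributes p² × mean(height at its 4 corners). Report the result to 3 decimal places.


233.889

height_mm = gray/255 × 1.353; cell vol = 3.29² × mean(4 corners)
unit = 3.29² × 1.353 / (4×255) = 0.0143579 mm³ per gray-sum
row 0: Σ corner-gray over 6 cells = 2108  → 30.2663
row 1: Σ corner-gray over 6 cells = 2250  → 32.3052
row 2: Σ corner-gray over 6 cells = 2759  → 39.6133
row 3: Σ corner-gray over 6 cells = 2672  → 38.3642
row 4: Σ corner-gray over 6 cells = 2980  → 42.7864
row 5: Σ corner-gray over 6 cells = 3521  → 50.5540
Σ rows: total corner-gray = 16290  → 233.8894 mm³


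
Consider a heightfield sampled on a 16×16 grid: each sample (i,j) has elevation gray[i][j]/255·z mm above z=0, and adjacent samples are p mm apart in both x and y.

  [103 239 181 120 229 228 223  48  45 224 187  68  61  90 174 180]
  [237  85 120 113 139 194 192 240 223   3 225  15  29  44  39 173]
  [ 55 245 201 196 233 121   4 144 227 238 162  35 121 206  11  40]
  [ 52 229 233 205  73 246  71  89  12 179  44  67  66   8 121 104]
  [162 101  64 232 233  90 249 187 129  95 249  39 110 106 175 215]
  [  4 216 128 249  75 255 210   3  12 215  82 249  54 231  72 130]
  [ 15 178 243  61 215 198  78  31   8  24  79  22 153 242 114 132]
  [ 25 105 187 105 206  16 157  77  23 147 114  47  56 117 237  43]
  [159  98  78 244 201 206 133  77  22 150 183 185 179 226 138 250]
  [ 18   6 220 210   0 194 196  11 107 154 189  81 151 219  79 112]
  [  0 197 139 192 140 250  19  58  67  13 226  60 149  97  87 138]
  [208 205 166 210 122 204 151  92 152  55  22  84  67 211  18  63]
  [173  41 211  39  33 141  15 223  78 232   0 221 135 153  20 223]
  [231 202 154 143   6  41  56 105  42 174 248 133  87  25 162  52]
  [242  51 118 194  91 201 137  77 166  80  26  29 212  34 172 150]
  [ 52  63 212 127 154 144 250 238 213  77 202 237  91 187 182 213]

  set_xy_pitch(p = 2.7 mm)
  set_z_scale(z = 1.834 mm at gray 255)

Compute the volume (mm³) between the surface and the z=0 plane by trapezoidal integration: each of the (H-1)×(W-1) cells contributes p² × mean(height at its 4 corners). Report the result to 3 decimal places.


1519.603

height_mm = gray/255 × 1.834; cell vol = 2.7² × mean(4 corners)
unit = 2.7² × 1.834 / (4×255) = 0.0131077 mm³ per gray-sum
row 0: Σ corner-gray over 15 cells = 8249  → 108.1255
row 1: Σ corner-gray over 15 cells = 8115  → 106.3690
row 2: Σ corner-gray over 15 cells = 7825  → 102.5678
row 3: Σ corner-gray over 15 cells = 7937  → 104.0359
row 4: Σ corner-gray over 15 cells = 8731  → 114.4434
row 5: Σ corner-gray over 15 cells = 7675  → 100.6016
row 6: Σ corner-gray over 15 cells = 6695  → 87.7561
row 7: Σ corner-gray over 15 cells = 7905  → 103.6164
row 8: Σ corner-gray over 15 cells = 8413  → 110.2751
row 9: Σ corner-gray over 15 cells = 7290  → 95.5552
row 10: Σ corner-gray over 15 cells = 7315  → 95.8829
row 11: Σ corner-gray over 15 cells = 7269  → 95.2799
row 12: Σ corner-gray over 15 cells = 6919  → 90.6922
row 13: Σ corner-gray over 15 cells = 7007  → 91.8457
row 14: Σ corner-gray over 15 cells = 8587  → 112.5559
Σ rows: total corner-gray = 115932  → 1519.6026 mm³


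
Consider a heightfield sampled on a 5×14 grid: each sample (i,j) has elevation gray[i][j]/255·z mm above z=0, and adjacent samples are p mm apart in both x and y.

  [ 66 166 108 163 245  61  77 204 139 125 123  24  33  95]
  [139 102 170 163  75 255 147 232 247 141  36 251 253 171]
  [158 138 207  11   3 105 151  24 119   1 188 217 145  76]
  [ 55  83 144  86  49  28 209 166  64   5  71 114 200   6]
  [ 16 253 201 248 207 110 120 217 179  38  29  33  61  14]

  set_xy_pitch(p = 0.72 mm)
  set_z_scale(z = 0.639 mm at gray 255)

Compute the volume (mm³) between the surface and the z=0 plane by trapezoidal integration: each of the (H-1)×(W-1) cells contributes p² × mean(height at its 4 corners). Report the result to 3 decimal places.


height_mm = gray/255 × 0.639; cell vol = 0.72² × mean(4 corners)
unit = 0.72² × 0.639 / (4×255) = 0.000324762 mm³ per gray-sum
row 0: Σ corner-gray over 13 cells = 7551  → 2.4523
row 1: Σ corner-gray over 13 cells = 7306  → 2.3727
row 2: Σ corner-gray over 13 cells = 5351  → 1.7378
row 3: Σ corner-gray over 13 cells = 5921  → 1.9229
Σ rows: total corner-gray = 26129  → 8.4857 mm³

8.486


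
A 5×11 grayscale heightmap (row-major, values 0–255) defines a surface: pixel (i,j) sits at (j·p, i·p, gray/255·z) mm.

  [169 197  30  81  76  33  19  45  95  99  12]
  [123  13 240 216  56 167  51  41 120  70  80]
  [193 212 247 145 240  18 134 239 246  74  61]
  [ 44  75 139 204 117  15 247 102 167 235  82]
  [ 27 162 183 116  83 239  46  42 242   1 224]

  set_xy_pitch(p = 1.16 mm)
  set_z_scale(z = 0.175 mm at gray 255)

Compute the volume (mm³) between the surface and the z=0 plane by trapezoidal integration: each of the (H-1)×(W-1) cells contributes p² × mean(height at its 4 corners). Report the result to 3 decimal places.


height_mm = gray/255 × 0.175; cell vol = 1.16² × mean(4 corners)
unit = 1.16² × 0.175 / (4×255) = 0.000230863 mm³ per gray-sum
row 0: Σ corner-gray over 10 cells = 3682  → 0.8500
row 1: Σ corner-gray over 10 cells = 5515  → 1.2732
row 2: Σ corner-gray over 10 cells = 6092  → 1.4064
row 3: Σ corner-gray over 10 cells = 5207  → 1.2021
Σ rows: total corner-gray = 20496  → 4.7318 mm³

4.732


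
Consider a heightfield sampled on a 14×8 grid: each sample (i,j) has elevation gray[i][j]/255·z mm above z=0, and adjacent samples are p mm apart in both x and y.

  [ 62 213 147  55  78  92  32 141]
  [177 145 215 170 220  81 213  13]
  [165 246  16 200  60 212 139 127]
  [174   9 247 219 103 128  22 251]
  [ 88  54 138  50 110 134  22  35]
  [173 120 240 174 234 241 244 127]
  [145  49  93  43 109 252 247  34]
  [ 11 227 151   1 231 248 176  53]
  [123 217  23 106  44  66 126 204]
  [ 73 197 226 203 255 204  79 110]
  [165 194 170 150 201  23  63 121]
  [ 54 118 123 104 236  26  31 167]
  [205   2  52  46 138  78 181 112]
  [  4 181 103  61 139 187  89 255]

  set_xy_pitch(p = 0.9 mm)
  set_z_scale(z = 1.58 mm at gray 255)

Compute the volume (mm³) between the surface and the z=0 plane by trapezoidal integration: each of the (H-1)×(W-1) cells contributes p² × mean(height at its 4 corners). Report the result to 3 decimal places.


height_mm = gray/255 × 1.58; cell vol = 0.9² × mean(4 corners)
unit = 0.9² × 1.58 / (4×255) = 0.00125471 mm³ per gray-sum
row 0: Σ corner-gray over 7 cells = 3715  → 4.6612
row 1: Σ corner-gray over 7 cells = 4316  → 5.4153
row 2: Σ corner-gray over 7 cells = 3919  → 4.9172
row 3: Σ corner-gray over 7 cells = 3020  → 3.7892
row 4: Σ corner-gray over 7 cells = 3945  → 4.9498
row 5: Σ corner-gray over 7 cells = 4571  → 5.7353
row 6: Σ corner-gray over 7 cells = 3897  → 4.8896
row 7: Σ corner-gray over 7 cells = 3623  → 4.5458
row 8: Σ corner-gray over 7 cells = 4002  → 5.0213
row 9: Σ corner-gray over 7 cells = 4399  → 5.5195
row 10: Σ corner-gray over 7 cells = 3385  → 4.2472
row 11: Σ corner-gray over 7 cells = 2808  → 3.5232
row 12: Σ corner-gray over 7 cells = 3090  → 3.8770
Σ rows: total corner-gray = 48690  → 61.0916 mm³

61.092


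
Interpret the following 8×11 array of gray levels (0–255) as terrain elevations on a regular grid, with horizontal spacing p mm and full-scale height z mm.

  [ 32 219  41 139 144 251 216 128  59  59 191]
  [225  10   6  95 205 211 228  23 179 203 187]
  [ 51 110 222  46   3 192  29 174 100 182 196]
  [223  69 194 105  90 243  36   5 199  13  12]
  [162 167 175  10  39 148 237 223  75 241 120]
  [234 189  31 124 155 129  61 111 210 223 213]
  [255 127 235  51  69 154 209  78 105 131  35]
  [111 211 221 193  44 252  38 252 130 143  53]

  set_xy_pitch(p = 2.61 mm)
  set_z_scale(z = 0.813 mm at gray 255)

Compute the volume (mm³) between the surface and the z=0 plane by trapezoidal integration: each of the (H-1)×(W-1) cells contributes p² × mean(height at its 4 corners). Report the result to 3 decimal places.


height_mm = gray/255 × 0.813; cell vol = 2.61² × mean(4 corners)
unit = 2.61² × 0.813 / (4×255) = 0.00542964 mm³ per gray-sum
row 0: Σ corner-gray over 10 cells = 5467  → 29.6839
row 1: Σ corner-gray over 10 cells = 5095  → 27.6640
row 2: Σ corner-gray over 10 cells = 4506  → 24.4660
row 3: Σ corner-gray over 10 cells = 5055  → 27.4469
row 4: Σ corner-gray over 10 cells = 5825  → 31.6277
row 5: Σ corner-gray over 10 cells = 5521  → 29.9771
row 6: Σ corner-gray over 10 cells = 5740  → 31.1662
Σ rows: total corner-gray = 37209  → 202.0316 mm³

202.032


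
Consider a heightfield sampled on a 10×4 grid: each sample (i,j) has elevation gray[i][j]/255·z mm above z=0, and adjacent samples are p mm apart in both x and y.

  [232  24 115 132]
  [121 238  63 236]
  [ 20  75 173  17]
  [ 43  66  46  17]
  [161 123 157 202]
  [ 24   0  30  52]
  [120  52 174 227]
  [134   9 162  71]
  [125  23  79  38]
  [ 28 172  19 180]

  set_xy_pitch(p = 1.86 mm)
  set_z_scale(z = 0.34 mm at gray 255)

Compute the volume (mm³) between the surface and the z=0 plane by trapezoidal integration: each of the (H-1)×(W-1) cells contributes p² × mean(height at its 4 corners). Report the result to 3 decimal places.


height_mm = gray/255 × 0.34; cell vol = 1.86² × mean(4 corners)
unit = 1.86² × 0.34 / (4×255) = 0.0011532 mm³ per gray-sum
row 0: Σ corner-gray over 3 cells = 1601  → 1.8463
row 1: Σ corner-gray over 3 cells = 1492  → 1.7206
row 2: Σ corner-gray over 3 cells = 817  → 0.9422
row 3: Σ corner-gray over 3 cells = 1207  → 1.3919
row 4: Σ corner-gray over 3 cells = 1059  → 1.2212
row 5: Σ corner-gray over 3 cells = 935  → 1.0782
row 6: Σ corner-gray over 3 cells = 1346  → 1.5522
row 7: Σ corner-gray over 3 cells = 914  → 1.0540
row 8: Σ corner-gray over 3 cells = 957  → 1.1036
Σ rows: total corner-gray = 10328  → 11.9102 mm³

11.910


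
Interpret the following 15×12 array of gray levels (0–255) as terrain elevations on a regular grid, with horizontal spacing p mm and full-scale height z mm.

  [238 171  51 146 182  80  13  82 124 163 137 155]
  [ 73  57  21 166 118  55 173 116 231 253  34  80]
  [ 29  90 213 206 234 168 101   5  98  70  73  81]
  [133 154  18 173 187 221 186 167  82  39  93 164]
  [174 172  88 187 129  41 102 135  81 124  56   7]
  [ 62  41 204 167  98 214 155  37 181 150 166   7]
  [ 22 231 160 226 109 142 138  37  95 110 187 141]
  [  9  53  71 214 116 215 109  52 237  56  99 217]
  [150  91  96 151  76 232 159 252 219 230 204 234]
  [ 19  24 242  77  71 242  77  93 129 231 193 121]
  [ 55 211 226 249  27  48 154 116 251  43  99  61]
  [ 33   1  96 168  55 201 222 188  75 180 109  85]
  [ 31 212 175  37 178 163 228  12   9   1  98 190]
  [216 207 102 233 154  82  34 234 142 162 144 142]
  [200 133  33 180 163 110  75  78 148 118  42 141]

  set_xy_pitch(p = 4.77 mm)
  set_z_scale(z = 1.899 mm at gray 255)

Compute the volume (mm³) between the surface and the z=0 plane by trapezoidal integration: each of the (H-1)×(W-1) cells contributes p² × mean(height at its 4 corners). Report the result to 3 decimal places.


height_mm = gray/255 × 1.899; cell vol = 4.77² × mean(4 corners)
unit = 4.77² × 1.899 / (4×255) = 0.0423605 mm³ per gray-sum
row 0: Σ corner-gray over 11 cells = 5292  → 224.1720
row 1: Σ corner-gray over 11 cells = 5227  → 221.4186
row 2: Σ corner-gray over 11 cells = 5563  → 235.6517
row 3: Σ corner-gray over 11 cells = 5348  → 226.5442
row 4: Σ corner-gray over 11 cells = 5306  → 224.7651
row 5: Σ corner-gray over 11 cells = 5928  → 251.1133
row 6: Σ corner-gray over 11 cells = 5703  → 241.5822
row 7: Σ corner-gray over 11 cells = 6474  → 274.2422
row 8: Σ corner-gray over 11 cells = 6702  → 283.9004
row 9: Σ corner-gray over 11 cells = 5862  → 248.3175
row 10: Σ corner-gray over 11 cells = 5672  → 240.2690
row 11: Σ corner-gray over 11 cells = 5155  → 218.3686
row 12: Σ corner-gray over 11 cells = 5793  → 245.3946
row 13: Σ corner-gray over 11 cells = 5847  → 247.6821
Σ rows: total corner-gray = 79872  → 3383.4215 mm³

3383.422


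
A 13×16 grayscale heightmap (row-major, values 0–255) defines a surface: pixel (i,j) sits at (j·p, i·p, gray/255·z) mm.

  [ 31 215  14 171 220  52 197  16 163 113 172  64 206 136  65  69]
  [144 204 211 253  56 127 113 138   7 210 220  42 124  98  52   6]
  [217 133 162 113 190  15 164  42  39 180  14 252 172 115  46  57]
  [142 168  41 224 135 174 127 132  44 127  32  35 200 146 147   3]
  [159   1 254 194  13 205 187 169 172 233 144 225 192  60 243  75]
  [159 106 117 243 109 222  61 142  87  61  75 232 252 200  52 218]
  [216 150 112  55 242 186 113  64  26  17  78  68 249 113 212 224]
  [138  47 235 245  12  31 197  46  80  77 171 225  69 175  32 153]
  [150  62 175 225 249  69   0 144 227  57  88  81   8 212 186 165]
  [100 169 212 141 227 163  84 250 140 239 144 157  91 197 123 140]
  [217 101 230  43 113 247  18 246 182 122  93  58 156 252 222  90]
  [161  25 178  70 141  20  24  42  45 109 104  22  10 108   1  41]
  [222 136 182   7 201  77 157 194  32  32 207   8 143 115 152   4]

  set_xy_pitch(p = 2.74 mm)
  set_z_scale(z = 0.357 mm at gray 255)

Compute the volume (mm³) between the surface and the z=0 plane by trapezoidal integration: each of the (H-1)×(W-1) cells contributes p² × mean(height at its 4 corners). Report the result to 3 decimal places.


height_mm = gray/255 × 0.357; cell vol = 2.74² × mean(4 corners)
unit = 2.74² × 0.357 / (4×255) = 0.00262766 mm³ per gray-sum
row 0: Σ corner-gray over 15 cells = 7568  → 19.8861
row 1: Σ corner-gray over 15 cells = 7408  → 19.4657
row 2: Σ corner-gray over 15 cells = 7157  → 18.8062
row 3: Σ corner-gray over 15 cells = 8427  → 22.1433
row 4: Σ corner-gray over 15 cells = 9113  → 23.9459
row 5: Σ corner-gray over 15 cells = 8105  → 21.2972
row 6: Σ corner-gray over 15 cells = 7385  → 19.4053
row 7: Σ corner-gray over 15 cells = 7456  → 19.5918
row 8: Σ corner-gray over 15 cells = 8795  → 23.1103
row 9: Σ corner-gray over 15 cells = 9387  → 24.6658
row 10: Σ corner-gray over 15 cells = 6473  → 17.0088
row 11: Σ corner-gray over 15 cells = 5512  → 14.4837
Σ rows: total corner-gray = 92786  → 243.8101 mm³

243.810


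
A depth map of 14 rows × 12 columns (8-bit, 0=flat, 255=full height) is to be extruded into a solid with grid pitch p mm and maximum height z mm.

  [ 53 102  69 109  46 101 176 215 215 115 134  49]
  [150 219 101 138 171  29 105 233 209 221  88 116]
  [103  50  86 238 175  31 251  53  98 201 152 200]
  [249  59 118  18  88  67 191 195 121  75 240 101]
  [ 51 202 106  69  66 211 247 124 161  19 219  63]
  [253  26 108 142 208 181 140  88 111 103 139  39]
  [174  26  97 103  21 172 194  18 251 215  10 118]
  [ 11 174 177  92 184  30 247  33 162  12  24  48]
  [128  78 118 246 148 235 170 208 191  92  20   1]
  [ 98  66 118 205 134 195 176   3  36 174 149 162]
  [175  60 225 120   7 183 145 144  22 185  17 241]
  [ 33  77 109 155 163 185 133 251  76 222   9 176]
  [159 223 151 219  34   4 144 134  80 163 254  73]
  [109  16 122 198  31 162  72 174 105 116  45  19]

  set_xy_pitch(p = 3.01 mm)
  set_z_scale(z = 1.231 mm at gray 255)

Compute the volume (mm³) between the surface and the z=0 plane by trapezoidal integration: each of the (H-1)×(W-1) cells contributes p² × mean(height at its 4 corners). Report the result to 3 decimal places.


799.035

height_mm = gray/255 × 1.231; cell vol = 3.01² × mean(4 corners)
unit = 3.01² × 1.231 / (4×255) = 0.0109343 mm³ per gray-sum
row 0: Σ corner-gray over 11 cells = 5960  → 65.1684
row 1: Σ corner-gray over 11 cells = 6267  → 68.5252
row 2: Σ corner-gray over 11 cells = 5667  → 61.9647
row 3: Σ corner-gray over 11 cells = 5656  → 61.8444
row 4: Σ corner-gray over 11 cells = 5746  → 62.8285
row 5: Σ corner-gray over 11 cells = 5290  → 57.8424
row 6: Σ corner-gray over 11 cells = 4835  → 52.8673
row 7: Σ corner-gray over 11 cells = 5470  → 59.8106
row 8: Σ corner-gray over 11 cells = 5913  → 64.6545
row 9: Σ corner-gray over 11 cells = 5404  → 59.0889
row 10: Σ corner-gray over 11 cells = 5601  → 61.2430
row 11: Σ corner-gray over 11 cells = 6013  → 65.7479
row 12: Σ corner-gray over 11 cells = 5254  → 57.4488
Σ rows: total corner-gray = 73076  → 799.0347 mm³


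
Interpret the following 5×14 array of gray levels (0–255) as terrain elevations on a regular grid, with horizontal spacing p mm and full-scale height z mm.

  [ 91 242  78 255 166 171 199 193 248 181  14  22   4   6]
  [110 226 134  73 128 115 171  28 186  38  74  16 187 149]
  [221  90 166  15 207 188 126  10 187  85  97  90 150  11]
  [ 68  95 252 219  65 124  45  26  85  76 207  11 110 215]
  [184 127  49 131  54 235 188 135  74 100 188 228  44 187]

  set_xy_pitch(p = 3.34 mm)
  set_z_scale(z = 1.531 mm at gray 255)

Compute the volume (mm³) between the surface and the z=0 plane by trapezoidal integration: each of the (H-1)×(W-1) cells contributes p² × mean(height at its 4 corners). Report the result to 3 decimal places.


height_mm = gray/255 × 1.531; cell vol = 3.34² × mean(4 corners)
unit = 3.34² × 1.531 / (4×255) = 0.0167443 mm³ per gray-sum
row 0: Σ corner-gray over 13 cells = 6654  → 111.4168
row 1: Σ corner-gray over 13 cells = 6065  → 101.5544
row 2: Σ corner-gray over 13 cells = 5967  → 99.9135
row 3: Σ corner-gray over 13 cells = 6390  → 106.9963
Σ rows: total corner-gray = 25076  → 419.8810 mm³

419.881
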